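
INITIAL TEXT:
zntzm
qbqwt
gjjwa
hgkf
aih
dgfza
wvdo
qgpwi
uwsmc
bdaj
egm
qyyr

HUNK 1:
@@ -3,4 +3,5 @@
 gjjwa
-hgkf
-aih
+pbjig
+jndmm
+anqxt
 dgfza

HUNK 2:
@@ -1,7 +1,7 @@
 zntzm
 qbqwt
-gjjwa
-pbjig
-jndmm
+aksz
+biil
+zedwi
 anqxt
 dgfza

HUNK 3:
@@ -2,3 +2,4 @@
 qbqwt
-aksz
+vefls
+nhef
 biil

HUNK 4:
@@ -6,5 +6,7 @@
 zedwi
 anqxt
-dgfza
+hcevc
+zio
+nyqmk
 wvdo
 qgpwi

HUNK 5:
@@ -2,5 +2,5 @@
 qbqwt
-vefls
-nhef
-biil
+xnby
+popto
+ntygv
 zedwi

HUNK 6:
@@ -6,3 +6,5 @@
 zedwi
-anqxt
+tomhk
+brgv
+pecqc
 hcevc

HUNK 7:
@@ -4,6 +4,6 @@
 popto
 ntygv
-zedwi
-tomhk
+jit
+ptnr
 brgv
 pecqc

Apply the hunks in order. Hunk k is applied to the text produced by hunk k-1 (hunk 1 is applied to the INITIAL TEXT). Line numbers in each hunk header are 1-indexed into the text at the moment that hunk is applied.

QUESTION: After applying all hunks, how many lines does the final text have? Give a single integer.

Answer: 18

Derivation:
Hunk 1: at line 3 remove [hgkf,aih] add [pbjig,jndmm,anqxt] -> 13 lines: zntzm qbqwt gjjwa pbjig jndmm anqxt dgfza wvdo qgpwi uwsmc bdaj egm qyyr
Hunk 2: at line 1 remove [gjjwa,pbjig,jndmm] add [aksz,biil,zedwi] -> 13 lines: zntzm qbqwt aksz biil zedwi anqxt dgfza wvdo qgpwi uwsmc bdaj egm qyyr
Hunk 3: at line 2 remove [aksz] add [vefls,nhef] -> 14 lines: zntzm qbqwt vefls nhef biil zedwi anqxt dgfza wvdo qgpwi uwsmc bdaj egm qyyr
Hunk 4: at line 6 remove [dgfza] add [hcevc,zio,nyqmk] -> 16 lines: zntzm qbqwt vefls nhef biil zedwi anqxt hcevc zio nyqmk wvdo qgpwi uwsmc bdaj egm qyyr
Hunk 5: at line 2 remove [vefls,nhef,biil] add [xnby,popto,ntygv] -> 16 lines: zntzm qbqwt xnby popto ntygv zedwi anqxt hcevc zio nyqmk wvdo qgpwi uwsmc bdaj egm qyyr
Hunk 6: at line 6 remove [anqxt] add [tomhk,brgv,pecqc] -> 18 lines: zntzm qbqwt xnby popto ntygv zedwi tomhk brgv pecqc hcevc zio nyqmk wvdo qgpwi uwsmc bdaj egm qyyr
Hunk 7: at line 4 remove [zedwi,tomhk] add [jit,ptnr] -> 18 lines: zntzm qbqwt xnby popto ntygv jit ptnr brgv pecqc hcevc zio nyqmk wvdo qgpwi uwsmc bdaj egm qyyr
Final line count: 18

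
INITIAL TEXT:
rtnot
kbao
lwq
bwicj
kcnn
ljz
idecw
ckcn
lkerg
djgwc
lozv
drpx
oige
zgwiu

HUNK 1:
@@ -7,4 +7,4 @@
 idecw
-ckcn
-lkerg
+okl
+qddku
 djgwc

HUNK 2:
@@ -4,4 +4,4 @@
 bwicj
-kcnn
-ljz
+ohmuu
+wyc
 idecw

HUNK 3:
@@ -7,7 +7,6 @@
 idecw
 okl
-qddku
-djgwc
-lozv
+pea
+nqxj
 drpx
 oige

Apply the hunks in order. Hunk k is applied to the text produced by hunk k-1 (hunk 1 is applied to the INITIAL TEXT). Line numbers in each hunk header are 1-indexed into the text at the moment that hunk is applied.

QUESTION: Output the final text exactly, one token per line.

Hunk 1: at line 7 remove [ckcn,lkerg] add [okl,qddku] -> 14 lines: rtnot kbao lwq bwicj kcnn ljz idecw okl qddku djgwc lozv drpx oige zgwiu
Hunk 2: at line 4 remove [kcnn,ljz] add [ohmuu,wyc] -> 14 lines: rtnot kbao lwq bwicj ohmuu wyc idecw okl qddku djgwc lozv drpx oige zgwiu
Hunk 3: at line 7 remove [qddku,djgwc,lozv] add [pea,nqxj] -> 13 lines: rtnot kbao lwq bwicj ohmuu wyc idecw okl pea nqxj drpx oige zgwiu

Answer: rtnot
kbao
lwq
bwicj
ohmuu
wyc
idecw
okl
pea
nqxj
drpx
oige
zgwiu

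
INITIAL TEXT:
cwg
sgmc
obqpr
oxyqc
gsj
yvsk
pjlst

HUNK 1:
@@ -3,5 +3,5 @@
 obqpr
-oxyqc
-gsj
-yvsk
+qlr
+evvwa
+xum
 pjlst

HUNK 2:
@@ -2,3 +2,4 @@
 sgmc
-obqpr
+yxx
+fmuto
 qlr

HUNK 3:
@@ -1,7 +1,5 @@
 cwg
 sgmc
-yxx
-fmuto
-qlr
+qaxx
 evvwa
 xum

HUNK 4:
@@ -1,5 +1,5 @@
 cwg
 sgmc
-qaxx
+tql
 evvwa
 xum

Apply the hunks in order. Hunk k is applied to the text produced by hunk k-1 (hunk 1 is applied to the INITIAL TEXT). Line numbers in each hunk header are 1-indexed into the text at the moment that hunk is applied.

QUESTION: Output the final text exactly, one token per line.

Hunk 1: at line 3 remove [oxyqc,gsj,yvsk] add [qlr,evvwa,xum] -> 7 lines: cwg sgmc obqpr qlr evvwa xum pjlst
Hunk 2: at line 2 remove [obqpr] add [yxx,fmuto] -> 8 lines: cwg sgmc yxx fmuto qlr evvwa xum pjlst
Hunk 3: at line 1 remove [yxx,fmuto,qlr] add [qaxx] -> 6 lines: cwg sgmc qaxx evvwa xum pjlst
Hunk 4: at line 1 remove [qaxx] add [tql] -> 6 lines: cwg sgmc tql evvwa xum pjlst

Answer: cwg
sgmc
tql
evvwa
xum
pjlst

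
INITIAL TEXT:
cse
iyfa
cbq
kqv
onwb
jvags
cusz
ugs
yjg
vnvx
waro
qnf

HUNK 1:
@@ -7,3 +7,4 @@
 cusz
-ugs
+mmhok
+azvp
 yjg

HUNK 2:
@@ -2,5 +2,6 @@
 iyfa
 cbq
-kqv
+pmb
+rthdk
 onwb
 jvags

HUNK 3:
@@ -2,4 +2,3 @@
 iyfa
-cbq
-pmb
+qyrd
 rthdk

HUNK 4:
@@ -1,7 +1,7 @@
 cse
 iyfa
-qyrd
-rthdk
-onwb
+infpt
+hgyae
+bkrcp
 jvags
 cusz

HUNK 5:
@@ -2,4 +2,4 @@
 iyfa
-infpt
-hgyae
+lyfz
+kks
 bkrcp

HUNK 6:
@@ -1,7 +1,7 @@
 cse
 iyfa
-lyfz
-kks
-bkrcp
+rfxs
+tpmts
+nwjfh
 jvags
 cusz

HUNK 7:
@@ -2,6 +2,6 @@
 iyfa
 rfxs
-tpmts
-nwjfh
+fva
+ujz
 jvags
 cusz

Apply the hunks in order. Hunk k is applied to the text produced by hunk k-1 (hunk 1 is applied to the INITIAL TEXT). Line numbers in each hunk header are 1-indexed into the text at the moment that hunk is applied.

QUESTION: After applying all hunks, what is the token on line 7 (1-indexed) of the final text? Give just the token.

Answer: cusz

Derivation:
Hunk 1: at line 7 remove [ugs] add [mmhok,azvp] -> 13 lines: cse iyfa cbq kqv onwb jvags cusz mmhok azvp yjg vnvx waro qnf
Hunk 2: at line 2 remove [kqv] add [pmb,rthdk] -> 14 lines: cse iyfa cbq pmb rthdk onwb jvags cusz mmhok azvp yjg vnvx waro qnf
Hunk 3: at line 2 remove [cbq,pmb] add [qyrd] -> 13 lines: cse iyfa qyrd rthdk onwb jvags cusz mmhok azvp yjg vnvx waro qnf
Hunk 4: at line 1 remove [qyrd,rthdk,onwb] add [infpt,hgyae,bkrcp] -> 13 lines: cse iyfa infpt hgyae bkrcp jvags cusz mmhok azvp yjg vnvx waro qnf
Hunk 5: at line 2 remove [infpt,hgyae] add [lyfz,kks] -> 13 lines: cse iyfa lyfz kks bkrcp jvags cusz mmhok azvp yjg vnvx waro qnf
Hunk 6: at line 1 remove [lyfz,kks,bkrcp] add [rfxs,tpmts,nwjfh] -> 13 lines: cse iyfa rfxs tpmts nwjfh jvags cusz mmhok azvp yjg vnvx waro qnf
Hunk 7: at line 2 remove [tpmts,nwjfh] add [fva,ujz] -> 13 lines: cse iyfa rfxs fva ujz jvags cusz mmhok azvp yjg vnvx waro qnf
Final line 7: cusz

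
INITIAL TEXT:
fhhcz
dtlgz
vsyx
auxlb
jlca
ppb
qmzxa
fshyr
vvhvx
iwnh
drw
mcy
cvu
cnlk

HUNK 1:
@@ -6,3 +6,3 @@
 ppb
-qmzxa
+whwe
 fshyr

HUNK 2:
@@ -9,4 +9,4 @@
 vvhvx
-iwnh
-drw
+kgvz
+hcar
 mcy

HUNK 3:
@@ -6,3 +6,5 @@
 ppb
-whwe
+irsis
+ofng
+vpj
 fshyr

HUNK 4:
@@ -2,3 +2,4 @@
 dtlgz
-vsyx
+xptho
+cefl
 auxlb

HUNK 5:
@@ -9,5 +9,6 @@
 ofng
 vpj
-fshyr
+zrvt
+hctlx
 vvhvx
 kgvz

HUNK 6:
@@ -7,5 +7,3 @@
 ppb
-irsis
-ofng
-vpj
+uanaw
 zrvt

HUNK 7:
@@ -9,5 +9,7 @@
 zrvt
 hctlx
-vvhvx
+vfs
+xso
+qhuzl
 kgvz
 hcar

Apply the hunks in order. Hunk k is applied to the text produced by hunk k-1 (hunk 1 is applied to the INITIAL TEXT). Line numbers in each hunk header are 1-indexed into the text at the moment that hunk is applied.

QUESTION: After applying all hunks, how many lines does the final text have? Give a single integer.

Hunk 1: at line 6 remove [qmzxa] add [whwe] -> 14 lines: fhhcz dtlgz vsyx auxlb jlca ppb whwe fshyr vvhvx iwnh drw mcy cvu cnlk
Hunk 2: at line 9 remove [iwnh,drw] add [kgvz,hcar] -> 14 lines: fhhcz dtlgz vsyx auxlb jlca ppb whwe fshyr vvhvx kgvz hcar mcy cvu cnlk
Hunk 3: at line 6 remove [whwe] add [irsis,ofng,vpj] -> 16 lines: fhhcz dtlgz vsyx auxlb jlca ppb irsis ofng vpj fshyr vvhvx kgvz hcar mcy cvu cnlk
Hunk 4: at line 2 remove [vsyx] add [xptho,cefl] -> 17 lines: fhhcz dtlgz xptho cefl auxlb jlca ppb irsis ofng vpj fshyr vvhvx kgvz hcar mcy cvu cnlk
Hunk 5: at line 9 remove [fshyr] add [zrvt,hctlx] -> 18 lines: fhhcz dtlgz xptho cefl auxlb jlca ppb irsis ofng vpj zrvt hctlx vvhvx kgvz hcar mcy cvu cnlk
Hunk 6: at line 7 remove [irsis,ofng,vpj] add [uanaw] -> 16 lines: fhhcz dtlgz xptho cefl auxlb jlca ppb uanaw zrvt hctlx vvhvx kgvz hcar mcy cvu cnlk
Hunk 7: at line 9 remove [vvhvx] add [vfs,xso,qhuzl] -> 18 lines: fhhcz dtlgz xptho cefl auxlb jlca ppb uanaw zrvt hctlx vfs xso qhuzl kgvz hcar mcy cvu cnlk
Final line count: 18

Answer: 18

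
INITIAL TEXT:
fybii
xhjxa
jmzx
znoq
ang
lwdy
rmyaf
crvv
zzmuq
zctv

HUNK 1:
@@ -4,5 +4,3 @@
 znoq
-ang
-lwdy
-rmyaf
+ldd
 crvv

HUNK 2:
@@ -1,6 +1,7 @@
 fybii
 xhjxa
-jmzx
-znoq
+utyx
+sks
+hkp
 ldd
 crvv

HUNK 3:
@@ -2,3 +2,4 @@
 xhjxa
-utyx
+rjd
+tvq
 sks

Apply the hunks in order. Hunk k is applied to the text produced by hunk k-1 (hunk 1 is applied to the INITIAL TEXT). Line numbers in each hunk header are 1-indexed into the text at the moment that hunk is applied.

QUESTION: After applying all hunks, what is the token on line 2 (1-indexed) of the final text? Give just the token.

Hunk 1: at line 4 remove [ang,lwdy,rmyaf] add [ldd] -> 8 lines: fybii xhjxa jmzx znoq ldd crvv zzmuq zctv
Hunk 2: at line 1 remove [jmzx,znoq] add [utyx,sks,hkp] -> 9 lines: fybii xhjxa utyx sks hkp ldd crvv zzmuq zctv
Hunk 3: at line 2 remove [utyx] add [rjd,tvq] -> 10 lines: fybii xhjxa rjd tvq sks hkp ldd crvv zzmuq zctv
Final line 2: xhjxa

Answer: xhjxa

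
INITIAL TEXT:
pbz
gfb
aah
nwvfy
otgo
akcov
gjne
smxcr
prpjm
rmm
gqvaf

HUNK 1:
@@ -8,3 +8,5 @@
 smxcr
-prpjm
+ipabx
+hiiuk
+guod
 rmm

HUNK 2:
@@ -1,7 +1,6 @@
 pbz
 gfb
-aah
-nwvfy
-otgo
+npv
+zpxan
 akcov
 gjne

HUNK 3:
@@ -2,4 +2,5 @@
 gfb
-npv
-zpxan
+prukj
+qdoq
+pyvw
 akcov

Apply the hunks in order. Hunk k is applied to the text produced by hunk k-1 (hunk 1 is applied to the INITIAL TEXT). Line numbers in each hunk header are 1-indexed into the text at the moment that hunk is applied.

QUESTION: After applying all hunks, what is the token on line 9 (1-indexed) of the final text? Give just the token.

Hunk 1: at line 8 remove [prpjm] add [ipabx,hiiuk,guod] -> 13 lines: pbz gfb aah nwvfy otgo akcov gjne smxcr ipabx hiiuk guod rmm gqvaf
Hunk 2: at line 1 remove [aah,nwvfy,otgo] add [npv,zpxan] -> 12 lines: pbz gfb npv zpxan akcov gjne smxcr ipabx hiiuk guod rmm gqvaf
Hunk 3: at line 2 remove [npv,zpxan] add [prukj,qdoq,pyvw] -> 13 lines: pbz gfb prukj qdoq pyvw akcov gjne smxcr ipabx hiiuk guod rmm gqvaf
Final line 9: ipabx

Answer: ipabx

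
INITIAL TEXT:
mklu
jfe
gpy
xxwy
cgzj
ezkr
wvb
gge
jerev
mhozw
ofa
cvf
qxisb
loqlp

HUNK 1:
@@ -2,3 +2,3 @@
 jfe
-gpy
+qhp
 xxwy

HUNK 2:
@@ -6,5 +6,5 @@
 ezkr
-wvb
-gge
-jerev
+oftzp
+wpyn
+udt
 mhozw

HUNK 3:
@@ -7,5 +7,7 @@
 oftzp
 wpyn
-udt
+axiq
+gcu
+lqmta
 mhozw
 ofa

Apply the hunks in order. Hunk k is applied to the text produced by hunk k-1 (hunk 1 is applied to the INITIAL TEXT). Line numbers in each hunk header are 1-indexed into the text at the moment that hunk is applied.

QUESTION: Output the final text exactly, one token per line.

Answer: mklu
jfe
qhp
xxwy
cgzj
ezkr
oftzp
wpyn
axiq
gcu
lqmta
mhozw
ofa
cvf
qxisb
loqlp

Derivation:
Hunk 1: at line 2 remove [gpy] add [qhp] -> 14 lines: mklu jfe qhp xxwy cgzj ezkr wvb gge jerev mhozw ofa cvf qxisb loqlp
Hunk 2: at line 6 remove [wvb,gge,jerev] add [oftzp,wpyn,udt] -> 14 lines: mklu jfe qhp xxwy cgzj ezkr oftzp wpyn udt mhozw ofa cvf qxisb loqlp
Hunk 3: at line 7 remove [udt] add [axiq,gcu,lqmta] -> 16 lines: mklu jfe qhp xxwy cgzj ezkr oftzp wpyn axiq gcu lqmta mhozw ofa cvf qxisb loqlp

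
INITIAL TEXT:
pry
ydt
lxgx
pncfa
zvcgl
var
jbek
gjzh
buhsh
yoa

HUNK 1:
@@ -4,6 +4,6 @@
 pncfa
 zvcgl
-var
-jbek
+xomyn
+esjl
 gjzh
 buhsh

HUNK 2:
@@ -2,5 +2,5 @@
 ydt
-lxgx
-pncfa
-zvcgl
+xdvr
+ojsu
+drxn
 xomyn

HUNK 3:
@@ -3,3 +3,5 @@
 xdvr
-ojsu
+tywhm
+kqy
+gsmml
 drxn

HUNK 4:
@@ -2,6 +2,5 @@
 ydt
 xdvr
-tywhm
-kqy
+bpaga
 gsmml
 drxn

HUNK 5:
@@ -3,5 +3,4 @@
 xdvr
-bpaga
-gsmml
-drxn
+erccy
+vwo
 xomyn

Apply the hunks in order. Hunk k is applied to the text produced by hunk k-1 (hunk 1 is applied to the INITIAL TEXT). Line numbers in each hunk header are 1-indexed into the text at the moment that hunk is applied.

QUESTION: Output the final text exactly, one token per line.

Answer: pry
ydt
xdvr
erccy
vwo
xomyn
esjl
gjzh
buhsh
yoa

Derivation:
Hunk 1: at line 4 remove [var,jbek] add [xomyn,esjl] -> 10 lines: pry ydt lxgx pncfa zvcgl xomyn esjl gjzh buhsh yoa
Hunk 2: at line 2 remove [lxgx,pncfa,zvcgl] add [xdvr,ojsu,drxn] -> 10 lines: pry ydt xdvr ojsu drxn xomyn esjl gjzh buhsh yoa
Hunk 3: at line 3 remove [ojsu] add [tywhm,kqy,gsmml] -> 12 lines: pry ydt xdvr tywhm kqy gsmml drxn xomyn esjl gjzh buhsh yoa
Hunk 4: at line 2 remove [tywhm,kqy] add [bpaga] -> 11 lines: pry ydt xdvr bpaga gsmml drxn xomyn esjl gjzh buhsh yoa
Hunk 5: at line 3 remove [bpaga,gsmml,drxn] add [erccy,vwo] -> 10 lines: pry ydt xdvr erccy vwo xomyn esjl gjzh buhsh yoa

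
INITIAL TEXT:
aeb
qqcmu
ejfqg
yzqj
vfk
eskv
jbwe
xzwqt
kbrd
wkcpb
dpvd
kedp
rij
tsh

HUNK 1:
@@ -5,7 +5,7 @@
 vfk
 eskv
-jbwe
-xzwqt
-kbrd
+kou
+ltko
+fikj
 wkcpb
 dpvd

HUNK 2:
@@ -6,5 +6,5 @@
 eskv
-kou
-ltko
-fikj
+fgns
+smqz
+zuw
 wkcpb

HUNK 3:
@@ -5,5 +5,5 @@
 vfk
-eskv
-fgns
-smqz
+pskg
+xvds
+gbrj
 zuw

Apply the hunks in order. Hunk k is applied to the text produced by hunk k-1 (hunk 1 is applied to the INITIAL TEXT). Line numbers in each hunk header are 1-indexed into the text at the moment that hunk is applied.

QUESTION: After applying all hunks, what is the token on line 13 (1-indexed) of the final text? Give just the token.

Answer: rij

Derivation:
Hunk 1: at line 5 remove [jbwe,xzwqt,kbrd] add [kou,ltko,fikj] -> 14 lines: aeb qqcmu ejfqg yzqj vfk eskv kou ltko fikj wkcpb dpvd kedp rij tsh
Hunk 2: at line 6 remove [kou,ltko,fikj] add [fgns,smqz,zuw] -> 14 lines: aeb qqcmu ejfqg yzqj vfk eskv fgns smqz zuw wkcpb dpvd kedp rij tsh
Hunk 3: at line 5 remove [eskv,fgns,smqz] add [pskg,xvds,gbrj] -> 14 lines: aeb qqcmu ejfqg yzqj vfk pskg xvds gbrj zuw wkcpb dpvd kedp rij tsh
Final line 13: rij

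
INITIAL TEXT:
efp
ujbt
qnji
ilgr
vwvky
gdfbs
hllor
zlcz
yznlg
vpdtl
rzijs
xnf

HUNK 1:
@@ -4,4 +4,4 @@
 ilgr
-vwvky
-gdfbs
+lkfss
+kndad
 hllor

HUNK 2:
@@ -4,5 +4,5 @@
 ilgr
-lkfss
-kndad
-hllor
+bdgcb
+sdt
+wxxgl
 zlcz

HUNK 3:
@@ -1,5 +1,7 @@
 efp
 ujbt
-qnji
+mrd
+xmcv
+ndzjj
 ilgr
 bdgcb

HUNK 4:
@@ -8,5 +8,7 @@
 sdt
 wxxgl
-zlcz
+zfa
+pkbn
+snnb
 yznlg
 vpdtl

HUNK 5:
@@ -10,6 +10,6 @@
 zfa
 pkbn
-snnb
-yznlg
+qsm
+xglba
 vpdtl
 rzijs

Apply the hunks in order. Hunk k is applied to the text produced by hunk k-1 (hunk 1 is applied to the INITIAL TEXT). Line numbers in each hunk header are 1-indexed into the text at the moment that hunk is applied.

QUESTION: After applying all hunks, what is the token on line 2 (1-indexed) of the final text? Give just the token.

Answer: ujbt

Derivation:
Hunk 1: at line 4 remove [vwvky,gdfbs] add [lkfss,kndad] -> 12 lines: efp ujbt qnji ilgr lkfss kndad hllor zlcz yznlg vpdtl rzijs xnf
Hunk 2: at line 4 remove [lkfss,kndad,hllor] add [bdgcb,sdt,wxxgl] -> 12 lines: efp ujbt qnji ilgr bdgcb sdt wxxgl zlcz yznlg vpdtl rzijs xnf
Hunk 3: at line 1 remove [qnji] add [mrd,xmcv,ndzjj] -> 14 lines: efp ujbt mrd xmcv ndzjj ilgr bdgcb sdt wxxgl zlcz yznlg vpdtl rzijs xnf
Hunk 4: at line 8 remove [zlcz] add [zfa,pkbn,snnb] -> 16 lines: efp ujbt mrd xmcv ndzjj ilgr bdgcb sdt wxxgl zfa pkbn snnb yznlg vpdtl rzijs xnf
Hunk 5: at line 10 remove [snnb,yznlg] add [qsm,xglba] -> 16 lines: efp ujbt mrd xmcv ndzjj ilgr bdgcb sdt wxxgl zfa pkbn qsm xglba vpdtl rzijs xnf
Final line 2: ujbt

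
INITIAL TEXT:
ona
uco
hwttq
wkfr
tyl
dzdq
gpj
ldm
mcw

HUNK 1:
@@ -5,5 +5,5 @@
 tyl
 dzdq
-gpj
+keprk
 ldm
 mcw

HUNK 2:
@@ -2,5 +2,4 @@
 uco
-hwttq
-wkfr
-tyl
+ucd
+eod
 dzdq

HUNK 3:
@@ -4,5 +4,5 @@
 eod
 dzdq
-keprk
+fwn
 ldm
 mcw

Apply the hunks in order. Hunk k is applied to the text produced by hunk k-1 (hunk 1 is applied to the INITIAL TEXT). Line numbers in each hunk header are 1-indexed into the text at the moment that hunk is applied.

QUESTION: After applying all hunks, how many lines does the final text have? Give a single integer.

Answer: 8

Derivation:
Hunk 1: at line 5 remove [gpj] add [keprk] -> 9 lines: ona uco hwttq wkfr tyl dzdq keprk ldm mcw
Hunk 2: at line 2 remove [hwttq,wkfr,tyl] add [ucd,eod] -> 8 lines: ona uco ucd eod dzdq keprk ldm mcw
Hunk 3: at line 4 remove [keprk] add [fwn] -> 8 lines: ona uco ucd eod dzdq fwn ldm mcw
Final line count: 8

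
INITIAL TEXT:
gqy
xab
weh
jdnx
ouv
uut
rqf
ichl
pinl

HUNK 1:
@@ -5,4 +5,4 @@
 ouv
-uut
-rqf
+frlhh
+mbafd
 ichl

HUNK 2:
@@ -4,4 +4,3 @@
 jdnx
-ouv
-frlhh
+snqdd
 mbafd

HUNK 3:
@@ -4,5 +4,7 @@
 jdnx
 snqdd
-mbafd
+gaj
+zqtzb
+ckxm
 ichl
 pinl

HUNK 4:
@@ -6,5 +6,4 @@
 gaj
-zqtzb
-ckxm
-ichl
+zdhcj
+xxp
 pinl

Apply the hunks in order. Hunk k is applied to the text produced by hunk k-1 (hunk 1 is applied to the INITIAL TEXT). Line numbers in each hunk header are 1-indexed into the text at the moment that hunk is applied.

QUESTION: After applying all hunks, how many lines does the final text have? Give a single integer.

Answer: 9

Derivation:
Hunk 1: at line 5 remove [uut,rqf] add [frlhh,mbafd] -> 9 lines: gqy xab weh jdnx ouv frlhh mbafd ichl pinl
Hunk 2: at line 4 remove [ouv,frlhh] add [snqdd] -> 8 lines: gqy xab weh jdnx snqdd mbafd ichl pinl
Hunk 3: at line 4 remove [mbafd] add [gaj,zqtzb,ckxm] -> 10 lines: gqy xab weh jdnx snqdd gaj zqtzb ckxm ichl pinl
Hunk 4: at line 6 remove [zqtzb,ckxm,ichl] add [zdhcj,xxp] -> 9 lines: gqy xab weh jdnx snqdd gaj zdhcj xxp pinl
Final line count: 9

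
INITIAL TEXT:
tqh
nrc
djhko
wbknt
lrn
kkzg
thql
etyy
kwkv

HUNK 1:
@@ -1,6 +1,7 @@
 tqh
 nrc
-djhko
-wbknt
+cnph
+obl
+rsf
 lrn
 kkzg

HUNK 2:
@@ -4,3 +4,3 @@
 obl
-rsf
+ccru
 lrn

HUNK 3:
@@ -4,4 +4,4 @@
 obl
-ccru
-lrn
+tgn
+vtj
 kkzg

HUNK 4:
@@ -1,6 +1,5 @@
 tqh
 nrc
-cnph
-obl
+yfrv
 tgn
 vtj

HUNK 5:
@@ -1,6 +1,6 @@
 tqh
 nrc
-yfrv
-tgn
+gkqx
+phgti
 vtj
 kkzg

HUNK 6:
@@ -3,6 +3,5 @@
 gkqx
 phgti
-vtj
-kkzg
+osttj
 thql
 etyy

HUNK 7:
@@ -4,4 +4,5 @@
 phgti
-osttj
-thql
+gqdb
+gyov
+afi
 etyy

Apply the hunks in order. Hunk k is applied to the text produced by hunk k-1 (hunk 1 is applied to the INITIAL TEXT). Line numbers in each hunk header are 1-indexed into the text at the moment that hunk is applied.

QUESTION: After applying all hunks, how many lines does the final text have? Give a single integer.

Answer: 9

Derivation:
Hunk 1: at line 1 remove [djhko,wbknt] add [cnph,obl,rsf] -> 10 lines: tqh nrc cnph obl rsf lrn kkzg thql etyy kwkv
Hunk 2: at line 4 remove [rsf] add [ccru] -> 10 lines: tqh nrc cnph obl ccru lrn kkzg thql etyy kwkv
Hunk 3: at line 4 remove [ccru,lrn] add [tgn,vtj] -> 10 lines: tqh nrc cnph obl tgn vtj kkzg thql etyy kwkv
Hunk 4: at line 1 remove [cnph,obl] add [yfrv] -> 9 lines: tqh nrc yfrv tgn vtj kkzg thql etyy kwkv
Hunk 5: at line 1 remove [yfrv,tgn] add [gkqx,phgti] -> 9 lines: tqh nrc gkqx phgti vtj kkzg thql etyy kwkv
Hunk 6: at line 3 remove [vtj,kkzg] add [osttj] -> 8 lines: tqh nrc gkqx phgti osttj thql etyy kwkv
Hunk 7: at line 4 remove [osttj,thql] add [gqdb,gyov,afi] -> 9 lines: tqh nrc gkqx phgti gqdb gyov afi etyy kwkv
Final line count: 9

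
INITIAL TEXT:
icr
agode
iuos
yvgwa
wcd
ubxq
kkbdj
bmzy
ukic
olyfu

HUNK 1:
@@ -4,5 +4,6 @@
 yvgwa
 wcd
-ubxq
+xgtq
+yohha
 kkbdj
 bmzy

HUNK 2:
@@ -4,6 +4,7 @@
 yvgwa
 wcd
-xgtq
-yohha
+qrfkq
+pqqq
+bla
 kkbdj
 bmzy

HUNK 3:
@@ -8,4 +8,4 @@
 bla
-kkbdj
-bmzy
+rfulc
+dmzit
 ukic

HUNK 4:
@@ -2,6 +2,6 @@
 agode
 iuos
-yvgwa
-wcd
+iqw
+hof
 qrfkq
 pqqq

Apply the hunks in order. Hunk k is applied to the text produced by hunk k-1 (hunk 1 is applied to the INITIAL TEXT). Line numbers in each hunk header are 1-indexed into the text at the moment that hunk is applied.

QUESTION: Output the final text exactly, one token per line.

Hunk 1: at line 4 remove [ubxq] add [xgtq,yohha] -> 11 lines: icr agode iuos yvgwa wcd xgtq yohha kkbdj bmzy ukic olyfu
Hunk 2: at line 4 remove [xgtq,yohha] add [qrfkq,pqqq,bla] -> 12 lines: icr agode iuos yvgwa wcd qrfkq pqqq bla kkbdj bmzy ukic olyfu
Hunk 3: at line 8 remove [kkbdj,bmzy] add [rfulc,dmzit] -> 12 lines: icr agode iuos yvgwa wcd qrfkq pqqq bla rfulc dmzit ukic olyfu
Hunk 4: at line 2 remove [yvgwa,wcd] add [iqw,hof] -> 12 lines: icr agode iuos iqw hof qrfkq pqqq bla rfulc dmzit ukic olyfu

Answer: icr
agode
iuos
iqw
hof
qrfkq
pqqq
bla
rfulc
dmzit
ukic
olyfu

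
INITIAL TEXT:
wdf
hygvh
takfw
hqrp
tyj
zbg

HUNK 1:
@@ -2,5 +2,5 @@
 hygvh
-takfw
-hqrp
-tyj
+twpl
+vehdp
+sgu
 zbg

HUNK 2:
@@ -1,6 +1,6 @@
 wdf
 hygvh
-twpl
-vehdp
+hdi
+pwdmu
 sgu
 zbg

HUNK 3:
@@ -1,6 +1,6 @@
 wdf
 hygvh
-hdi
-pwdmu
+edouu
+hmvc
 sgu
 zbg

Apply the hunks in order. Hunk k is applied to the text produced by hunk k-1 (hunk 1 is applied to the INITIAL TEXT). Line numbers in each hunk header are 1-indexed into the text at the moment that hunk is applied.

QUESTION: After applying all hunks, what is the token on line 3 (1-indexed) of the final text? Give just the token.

Answer: edouu

Derivation:
Hunk 1: at line 2 remove [takfw,hqrp,tyj] add [twpl,vehdp,sgu] -> 6 lines: wdf hygvh twpl vehdp sgu zbg
Hunk 2: at line 1 remove [twpl,vehdp] add [hdi,pwdmu] -> 6 lines: wdf hygvh hdi pwdmu sgu zbg
Hunk 3: at line 1 remove [hdi,pwdmu] add [edouu,hmvc] -> 6 lines: wdf hygvh edouu hmvc sgu zbg
Final line 3: edouu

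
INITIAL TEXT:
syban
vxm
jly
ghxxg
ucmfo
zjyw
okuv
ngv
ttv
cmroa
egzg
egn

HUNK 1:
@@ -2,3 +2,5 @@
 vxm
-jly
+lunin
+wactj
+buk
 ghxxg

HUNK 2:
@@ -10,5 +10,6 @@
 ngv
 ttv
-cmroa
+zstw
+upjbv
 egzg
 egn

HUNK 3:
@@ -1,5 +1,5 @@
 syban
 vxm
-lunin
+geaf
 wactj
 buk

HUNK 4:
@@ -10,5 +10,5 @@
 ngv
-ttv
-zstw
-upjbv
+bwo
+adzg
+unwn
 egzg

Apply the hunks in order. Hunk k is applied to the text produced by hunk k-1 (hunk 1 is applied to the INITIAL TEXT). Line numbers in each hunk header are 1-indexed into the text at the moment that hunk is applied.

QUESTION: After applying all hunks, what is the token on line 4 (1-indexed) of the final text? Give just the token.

Answer: wactj

Derivation:
Hunk 1: at line 2 remove [jly] add [lunin,wactj,buk] -> 14 lines: syban vxm lunin wactj buk ghxxg ucmfo zjyw okuv ngv ttv cmroa egzg egn
Hunk 2: at line 10 remove [cmroa] add [zstw,upjbv] -> 15 lines: syban vxm lunin wactj buk ghxxg ucmfo zjyw okuv ngv ttv zstw upjbv egzg egn
Hunk 3: at line 1 remove [lunin] add [geaf] -> 15 lines: syban vxm geaf wactj buk ghxxg ucmfo zjyw okuv ngv ttv zstw upjbv egzg egn
Hunk 4: at line 10 remove [ttv,zstw,upjbv] add [bwo,adzg,unwn] -> 15 lines: syban vxm geaf wactj buk ghxxg ucmfo zjyw okuv ngv bwo adzg unwn egzg egn
Final line 4: wactj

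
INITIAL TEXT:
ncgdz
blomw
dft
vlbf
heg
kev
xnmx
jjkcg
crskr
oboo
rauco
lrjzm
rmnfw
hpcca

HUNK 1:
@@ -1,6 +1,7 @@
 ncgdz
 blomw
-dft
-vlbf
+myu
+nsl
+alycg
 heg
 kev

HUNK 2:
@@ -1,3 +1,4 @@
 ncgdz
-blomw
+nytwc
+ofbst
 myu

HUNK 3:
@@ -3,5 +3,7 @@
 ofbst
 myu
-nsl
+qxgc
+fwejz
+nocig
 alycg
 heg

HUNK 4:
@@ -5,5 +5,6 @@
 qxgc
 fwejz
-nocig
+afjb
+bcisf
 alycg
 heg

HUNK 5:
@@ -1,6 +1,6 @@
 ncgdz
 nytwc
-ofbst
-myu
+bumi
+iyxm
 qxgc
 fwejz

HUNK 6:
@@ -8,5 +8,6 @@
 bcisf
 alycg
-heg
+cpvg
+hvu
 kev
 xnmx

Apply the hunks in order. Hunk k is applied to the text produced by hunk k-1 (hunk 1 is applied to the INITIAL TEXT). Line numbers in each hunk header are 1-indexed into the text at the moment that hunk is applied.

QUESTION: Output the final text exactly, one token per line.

Answer: ncgdz
nytwc
bumi
iyxm
qxgc
fwejz
afjb
bcisf
alycg
cpvg
hvu
kev
xnmx
jjkcg
crskr
oboo
rauco
lrjzm
rmnfw
hpcca

Derivation:
Hunk 1: at line 1 remove [dft,vlbf] add [myu,nsl,alycg] -> 15 lines: ncgdz blomw myu nsl alycg heg kev xnmx jjkcg crskr oboo rauco lrjzm rmnfw hpcca
Hunk 2: at line 1 remove [blomw] add [nytwc,ofbst] -> 16 lines: ncgdz nytwc ofbst myu nsl alycg heg kev xnmx jjkcg crskr oboo rauco lrjzm rmnfw hpcca
Hunk 3: at line 3 remove [nsl] add [qxgc,fwejz,nocig] -> 18 lines: ncgdz nytwc ofbst myu qxgc fwejz nocig alycg heg kev xnmx jjkcg crskr oboo rauco lrjzm rmnfw hpcca
Hunk 4: at line 5 remove [nocig] add [afjb,bcisf] -> 19 lines: ncgdz nytwc ofbst myu qxgc fwejz afjb bcisf alycg heg kev xnmx jjkcg crskr oboo rauco lrjzm rmnfw hpcca
Hunk 5: at line 1 remove [ofbst,myu] add [bumi,iyxm] -> 19 lines: ncgdz nytwc bumi iyxm qxgc fwejz afjb bcisf alycg heg kev xnmx jjkcg crskr oboo rauco lrjzm rmnfw hpcca
Hunk 6: at line 8 remove [heg] add [cpvg,hvu] -> 20 lines: ncgdz nytwc bumi iyxm qxgc fwejz afjb bcisf alycg cpvg hvu kev xnmx jjkcg crskr oboo rauco lrjzm rmnfw hpcca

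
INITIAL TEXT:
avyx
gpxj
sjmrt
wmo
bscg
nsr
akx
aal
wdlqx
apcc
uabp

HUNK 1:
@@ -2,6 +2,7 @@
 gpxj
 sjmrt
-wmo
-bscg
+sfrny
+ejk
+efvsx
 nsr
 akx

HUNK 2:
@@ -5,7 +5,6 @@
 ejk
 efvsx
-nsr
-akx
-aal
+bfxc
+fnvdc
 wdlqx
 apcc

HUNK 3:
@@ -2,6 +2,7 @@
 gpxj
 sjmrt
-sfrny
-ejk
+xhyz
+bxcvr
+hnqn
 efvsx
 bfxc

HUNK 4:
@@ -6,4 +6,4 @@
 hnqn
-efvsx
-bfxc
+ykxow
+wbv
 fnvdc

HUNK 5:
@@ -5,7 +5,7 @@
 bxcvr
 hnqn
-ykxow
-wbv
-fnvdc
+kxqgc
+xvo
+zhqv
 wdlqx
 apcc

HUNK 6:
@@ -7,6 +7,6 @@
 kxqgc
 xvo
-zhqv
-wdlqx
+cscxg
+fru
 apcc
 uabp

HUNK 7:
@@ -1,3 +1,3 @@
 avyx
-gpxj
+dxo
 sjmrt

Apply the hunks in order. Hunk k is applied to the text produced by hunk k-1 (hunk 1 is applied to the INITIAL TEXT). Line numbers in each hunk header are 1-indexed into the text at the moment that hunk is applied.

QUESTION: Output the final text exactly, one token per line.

Hunk 1: at line 2 remove [wmo,bscg] add [sfrny,ejk,efvsx] -> 12 lines: avyx gpxj sjmrt sfrny ejk efvsx nsr akx aal wdlqx apcc uabp
Hunk 2: at line 5 remove [nsr,akx,aal] add [bfxc,fnvdc] -> 11 lines: avyx gpxj sjmrt sfrny ejk efvsx bfxc fnvdc wdlqx apcc uabp
Hunk 3: at line 2 remove [sfrny,ejk] add [xhyz,bxcvr,hnqn] -> 12 lines: avyx gpxj sjmrt xhyz bxcvr hnqn efvsx bfxc fnvdc wdlqx apcc uabp
Hunk 4: at line 6 remove [efvsx,bfxc] add [ykxow,wbv] -> 12 lines: avyx gpxj sjmrt xhyz bxcvr hnqn ykxow wbv fnvdc wdlqx apcc uabp
Hunk 5: at line 5 remove [ykxow,wbv,fnvdc] add [kxqgc,xvo,zhqv] -> 12 lines: avyx gpxj sjmrt xhyz bxcvr hnqn kxqgc xvo zhqv wdlqx apcc uabp
Hunk 6: at line 7 remove [zhqv,wdlqx] add [cscxg,fru] -> 12 lines: avyx gpxj sjmrt xhyz bxcvr hnqn kxqgc xvo cscxg fru apcc uabp
Hunk 7: at line 1 remove [gpxj] add [dxo] -> 12 lines: avyx dxo sjmrt xhyz bxcvr hnqn kxqgc xvo cscxg fru apcc uabp

Answer: avyx
dxo
sjmrt
xhyz
bxcvr
hnqn
kxqgc
xvo
cscxg
fru
apcc
uabp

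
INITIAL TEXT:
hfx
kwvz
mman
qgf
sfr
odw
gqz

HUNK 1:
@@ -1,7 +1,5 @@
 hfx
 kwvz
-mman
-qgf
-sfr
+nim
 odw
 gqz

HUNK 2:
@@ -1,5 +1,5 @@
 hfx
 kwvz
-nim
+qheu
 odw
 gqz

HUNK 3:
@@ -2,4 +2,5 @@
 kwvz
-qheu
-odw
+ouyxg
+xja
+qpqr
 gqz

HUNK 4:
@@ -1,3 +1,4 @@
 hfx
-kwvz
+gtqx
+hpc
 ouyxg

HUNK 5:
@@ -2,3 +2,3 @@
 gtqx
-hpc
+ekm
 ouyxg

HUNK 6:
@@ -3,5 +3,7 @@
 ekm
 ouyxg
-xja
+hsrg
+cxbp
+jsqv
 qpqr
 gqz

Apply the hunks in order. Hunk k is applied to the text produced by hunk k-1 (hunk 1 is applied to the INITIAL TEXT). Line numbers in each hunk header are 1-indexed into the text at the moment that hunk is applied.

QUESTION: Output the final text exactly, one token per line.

Answer: hfx
gtqx
ekm
ouyxg
hsrg
cxbp
jsqv
qpqr
gqz

Derivation:
Hunk 1: at line 1 remove [mman,qgf,sfr] add [nim] -> 5 lines: hfx kwvz nim odw gqz
Hunk 2: at line 1 remove [nim] add [qheu] -> 5 lines: hfx kwvz qheu odw gqz
Hunk 3: at line 2 remove [qheu,odw] add [ouyxg,xja,qpqr] -> 6 lines: hfx kwvz ouyxg xja qpqr gqz
Hunk 4: at line 1 remove [kwvz] add [gtqx,hpc] -> 7 lines: hfx gtqx hpc ouyxg xja qpqr gqz
Hunk 5: at line 2 remove [hpc] add [ekm] -> 7 lines: hfx gtqx ekm ouyxg xja qpqr gqz
Hunk 6: at line 3 remove [xja] add [hsrg,cxbp,jsqv] -> 9 lines: hfx gtqx ekm ouyxg hsrg cxbp jsqv qpqr gqz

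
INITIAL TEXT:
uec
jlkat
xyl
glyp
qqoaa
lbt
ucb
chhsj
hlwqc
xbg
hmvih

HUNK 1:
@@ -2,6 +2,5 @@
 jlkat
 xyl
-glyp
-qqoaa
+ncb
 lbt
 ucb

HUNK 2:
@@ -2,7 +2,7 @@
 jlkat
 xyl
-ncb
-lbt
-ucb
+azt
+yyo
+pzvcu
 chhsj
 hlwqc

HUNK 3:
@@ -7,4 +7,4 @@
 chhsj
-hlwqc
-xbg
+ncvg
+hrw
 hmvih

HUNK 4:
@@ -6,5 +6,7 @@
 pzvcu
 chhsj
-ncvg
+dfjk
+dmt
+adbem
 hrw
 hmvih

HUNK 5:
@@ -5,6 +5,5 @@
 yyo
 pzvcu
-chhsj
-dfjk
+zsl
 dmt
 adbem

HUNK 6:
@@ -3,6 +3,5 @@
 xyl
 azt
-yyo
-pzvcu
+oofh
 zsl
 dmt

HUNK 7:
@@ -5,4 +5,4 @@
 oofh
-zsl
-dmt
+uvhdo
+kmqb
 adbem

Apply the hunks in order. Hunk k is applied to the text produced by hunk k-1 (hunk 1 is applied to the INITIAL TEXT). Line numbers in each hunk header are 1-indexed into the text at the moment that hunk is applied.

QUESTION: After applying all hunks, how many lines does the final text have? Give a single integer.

Hunk 1: at line 2 remove [glyp,qqoaa] add [ncb] -> 10 lines: uec jlkat xyl ncb lbt ucb chhsj hlwqc xbg hmvih
Hunk 2: at line 2 remove [ncb,lbt,ucb] add [azt,yyo,pzvcu] -> 10 lines: uec jlkat xyl azt yyo pzvcu chhsj hlwqc xbg hmvih
Hunk 3: at line 7 remove [hlwqc,xbg] add [ncvg,hrw] -> 10 lines: uec jlkat xyl azt yyo pzvcu chhsj ncvg hrw hmvih
Hunk 4: at line 6 remove [ncvg] add [dfjk,dmt,adbem] -> 12 lines: uec jlkat xyl azt yyo pzvcu chhsj dfjk dmt adbem hrw hmvih
Hunk 5: at line 5 remove [chhsj,dfjk] add [zsl] -> 11 lines: uec jlkat xyl azt yyo pzvcu zsl dmt adbem hrw hmvih
Hunk 6: at line 3 remove [yyo,pzvcu] add [oofh] -> 10 lines: uec jlkat xyl azt oofh zsl dmt adbem hrw hmvih
Hunk 7: at line 5 remove [zsl,dmt] add [uvhdo,kmqb] -> 10 lines: uec jlkat xyl azt oofh uvhdo kmqb adbem hrw hmvih
Final line count: 10

Answer: 10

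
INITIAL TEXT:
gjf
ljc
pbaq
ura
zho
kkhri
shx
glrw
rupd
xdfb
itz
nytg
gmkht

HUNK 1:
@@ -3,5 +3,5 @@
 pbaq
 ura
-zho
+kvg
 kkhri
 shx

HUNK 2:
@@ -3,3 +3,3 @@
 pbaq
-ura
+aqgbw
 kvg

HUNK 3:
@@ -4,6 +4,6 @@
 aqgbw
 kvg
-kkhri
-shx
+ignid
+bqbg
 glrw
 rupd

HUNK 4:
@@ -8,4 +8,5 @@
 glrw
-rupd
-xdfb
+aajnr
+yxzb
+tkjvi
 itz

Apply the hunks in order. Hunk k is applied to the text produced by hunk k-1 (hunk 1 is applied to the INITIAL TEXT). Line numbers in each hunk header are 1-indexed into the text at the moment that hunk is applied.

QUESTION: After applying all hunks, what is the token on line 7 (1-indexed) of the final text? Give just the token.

Hunk 1: at line 3 remove [zho] add [kvg] -> 13 lines: gjf ljc pbaq ura kvg kkhri shx glrw rupd xdfb itz nytg gmkht
Hunk 2: at line 3 remove [ura] add [aqgbw] -> 13 lines: gjf ljc pbaq aqgbw kvg kkhri shx glrw rupd xdfb itz nytg gmkht
Hunk 3: at line 4 remove [kkhri,shx] add [ignid,bqbg] -> 13 lines: gjf ljc pbaq aqgbw kvg ignid bqbg glrw rupd xdfb itz nytg gmkht
Hunk 4: at line 8 remove [rupd,xdfb] add [aajnr,yxzb,tkjvi] -> 14 lines: gjf ljc pbaq aqgbw kvg ignid bqbg glrw aajnr yxzb tkjvi itz nytg gmkht
Final line 7: bqbg

Answer: bqbg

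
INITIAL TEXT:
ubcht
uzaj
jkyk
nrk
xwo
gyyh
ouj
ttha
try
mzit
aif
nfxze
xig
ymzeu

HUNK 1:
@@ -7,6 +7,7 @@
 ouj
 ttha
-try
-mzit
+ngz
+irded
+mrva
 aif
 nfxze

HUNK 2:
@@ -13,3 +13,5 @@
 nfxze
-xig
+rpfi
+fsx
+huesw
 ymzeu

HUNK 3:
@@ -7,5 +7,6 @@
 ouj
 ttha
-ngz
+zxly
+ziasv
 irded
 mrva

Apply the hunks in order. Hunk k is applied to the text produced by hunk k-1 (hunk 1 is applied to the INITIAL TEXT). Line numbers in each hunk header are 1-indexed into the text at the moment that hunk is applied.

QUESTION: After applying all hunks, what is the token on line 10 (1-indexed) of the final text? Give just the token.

Hunk 1: at line 7 remove [try,mzit] add [ngz,irded,mrva] -> 15 lines: ubcht uzaj jkyk nrk xwo gyyh ouj ttha ngz irded mrva aif nfxze xig ymzeu
Hunk 2: at line 13 remove [xig] add [rpfi,fsx,huesw] -> 17 lines: ubcht uzaj jkyk nrk xwo gyyh ouj ttha ngz irded mrva aif nfxze rpfi fsx huesw ymzeu
Hunk 3: at line 7 remove [ngz] add [zxly,ziasv] -> 18 lines: ubcht uzaj jkyk nrk xwo gyyh ouj ttha zxly ziasv irded mrva aif nfxze rpfi fsx huesw ymzeu
Final line 10: ziasv

Answer: ziasv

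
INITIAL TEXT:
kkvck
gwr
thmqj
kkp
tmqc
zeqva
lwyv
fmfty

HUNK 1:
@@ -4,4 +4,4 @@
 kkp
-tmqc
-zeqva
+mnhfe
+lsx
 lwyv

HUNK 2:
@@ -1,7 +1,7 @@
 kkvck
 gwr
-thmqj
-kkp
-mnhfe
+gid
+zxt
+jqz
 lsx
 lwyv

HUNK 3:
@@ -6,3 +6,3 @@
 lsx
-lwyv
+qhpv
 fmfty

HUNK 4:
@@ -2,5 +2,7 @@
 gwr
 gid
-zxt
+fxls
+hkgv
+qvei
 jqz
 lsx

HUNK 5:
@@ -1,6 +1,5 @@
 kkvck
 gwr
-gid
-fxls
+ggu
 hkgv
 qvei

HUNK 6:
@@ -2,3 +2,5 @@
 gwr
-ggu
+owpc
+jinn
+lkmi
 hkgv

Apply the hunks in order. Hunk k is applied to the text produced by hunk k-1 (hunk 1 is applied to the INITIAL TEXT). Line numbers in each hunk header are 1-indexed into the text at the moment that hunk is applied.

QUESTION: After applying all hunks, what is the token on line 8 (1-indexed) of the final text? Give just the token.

Hunk 1: at line 4 remove [tmqc,zeqva] add [mnhfe,lsx] -> 8 lines: kkvck gwr thmqj kkp mnhfe lsx lwyv fmfty
Hunk 2: at line 1 remove [thmqj,kkp,mnhfe] add [gid,zxt,jqz] -> 8 lines: kkvck gwr gid zxt jqz lsx lwyv fmfty
Hunk 3: at line 6 remove [lwyv] add [qhpv] -> 8 lines: kkvck gwr gid zxt jqz lsx qhpv fmfty
Hunk 4: at line 2 remove [zxt] add [fxls,hkgv,qvei] -> 10 lines: kkvck gwr gid fxls hkgv qvei jqz lsx qhpv fmfty
Hunk 5: at line 1 remove [gid,fxls] add [ggu] -> 9 lines: kkvck gwr ggu hkgv qvei jqz lsx qhpv fmfty
Hunk 6: at line 2 remove [ggu] add [owpc,jinn,lkmi] -> 11 lines: kkvck gwr owpc jinn lkmi hkgv qvei jqz lsx qhpv fmfty
Final line 8: jqz

Answer: jqz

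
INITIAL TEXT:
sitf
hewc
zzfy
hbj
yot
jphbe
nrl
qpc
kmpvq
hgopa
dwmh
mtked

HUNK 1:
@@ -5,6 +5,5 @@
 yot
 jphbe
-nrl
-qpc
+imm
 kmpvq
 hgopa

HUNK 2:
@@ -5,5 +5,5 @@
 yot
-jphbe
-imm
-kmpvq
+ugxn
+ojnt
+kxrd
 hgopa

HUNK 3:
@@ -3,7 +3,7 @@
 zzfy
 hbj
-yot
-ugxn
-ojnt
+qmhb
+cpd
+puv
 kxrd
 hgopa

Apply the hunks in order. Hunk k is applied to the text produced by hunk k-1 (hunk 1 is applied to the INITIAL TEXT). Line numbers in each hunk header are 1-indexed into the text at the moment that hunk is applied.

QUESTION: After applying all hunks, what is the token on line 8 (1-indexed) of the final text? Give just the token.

Hunk 1: at line 5 remove [nrl,qpc] add [imm] -> 11 lines: sitf hewc zzfy hbj yot jphbe imm kmpvq hgopa dwmh mtked
Hunk 2: at line 5 remove [jphbe,imm,kmpvq] add [ugxn,ojnt,kxrd] -> 11 lines: sitf hewc zzfy hbj yot ugxn ojnt kxrd hgopa dwmh mtked
Hunk 3: at line 3 remove [yot,ugxn,ojnt] add [qmhb,cpd,puv] -> 11 lines: sitf hewc zzfy hbj qmhb cpd puv kxrd hgopa dwmh mtked
Final line 8: kxrd

Answer: kxrd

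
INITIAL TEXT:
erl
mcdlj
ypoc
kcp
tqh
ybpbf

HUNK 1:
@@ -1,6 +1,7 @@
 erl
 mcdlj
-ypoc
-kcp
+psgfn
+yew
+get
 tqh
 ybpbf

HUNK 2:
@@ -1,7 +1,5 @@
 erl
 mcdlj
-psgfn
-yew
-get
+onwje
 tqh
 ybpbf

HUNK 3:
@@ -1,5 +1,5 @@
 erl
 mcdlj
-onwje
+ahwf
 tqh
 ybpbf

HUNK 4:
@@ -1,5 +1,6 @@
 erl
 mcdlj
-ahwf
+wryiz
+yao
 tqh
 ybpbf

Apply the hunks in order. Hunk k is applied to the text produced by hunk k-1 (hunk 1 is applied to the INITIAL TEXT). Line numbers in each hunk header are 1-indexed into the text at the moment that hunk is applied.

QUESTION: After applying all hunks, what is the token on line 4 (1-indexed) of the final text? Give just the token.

Hunk 1: at line 1 remove [ypoc,kcp] add [psgfn,yew,get] -> 7 lines: erl mcdlj psgfn yew get tqh ybpbf
Hunk 2: at line 1 remove [psgfn,yew,get] add [onwje] -> 5 lines: erl mcdlj onwje tqh ybpbf
Hunk 3: at line 1 remove [onwje] add [ahwf] -> 5 lines: erl mcdlj ahwf tqh ybpbf
Hunk 4: at line 1 remove [ahwf] add [wryiz,yao] -> 6 lines: erl mcdlj wryiz yao tqh ybpbf
Final line 4: yao

Answer: yao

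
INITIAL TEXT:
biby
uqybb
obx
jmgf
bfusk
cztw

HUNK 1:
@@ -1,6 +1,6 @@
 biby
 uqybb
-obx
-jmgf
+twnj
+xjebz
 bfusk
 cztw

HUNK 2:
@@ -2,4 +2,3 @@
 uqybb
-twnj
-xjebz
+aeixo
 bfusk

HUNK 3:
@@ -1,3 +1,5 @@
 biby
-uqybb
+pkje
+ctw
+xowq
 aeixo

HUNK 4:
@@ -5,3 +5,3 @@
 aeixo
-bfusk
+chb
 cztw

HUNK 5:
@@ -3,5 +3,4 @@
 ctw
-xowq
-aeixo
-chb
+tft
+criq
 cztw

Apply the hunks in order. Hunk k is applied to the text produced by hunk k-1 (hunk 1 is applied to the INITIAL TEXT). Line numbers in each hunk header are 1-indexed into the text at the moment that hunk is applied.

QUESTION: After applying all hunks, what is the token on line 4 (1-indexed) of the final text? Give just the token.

Hunk 1: at line 1 remove [obx,jmgf] add [twnj,xjebz] -> 6 lines: biby uqybb twnj xjebz bfusk cztw
Hunk 2: at line 2 remove [twnj,xjebz] add [aeixo] -> 5 lines: biby uqybb aeixo bfusk cztw
Hunk 3: at line 1 remove [uqybb] add [pkje,ctw,xowq] -> 7 lines: biby pkje ctw xowq aeixo bfusk cztw
Hunk 4: at line 5 remove [bfusk] add [chb] -> 7 lines: biby pkje ctw xowq aeixo chb cztw
Hunk 5: at line 3 remove [xowq,aeixo,chb] add [tft,criq] -> 6 lines: biby pkje ctw tft criq cztw
Final line 4: tft

Answer: tft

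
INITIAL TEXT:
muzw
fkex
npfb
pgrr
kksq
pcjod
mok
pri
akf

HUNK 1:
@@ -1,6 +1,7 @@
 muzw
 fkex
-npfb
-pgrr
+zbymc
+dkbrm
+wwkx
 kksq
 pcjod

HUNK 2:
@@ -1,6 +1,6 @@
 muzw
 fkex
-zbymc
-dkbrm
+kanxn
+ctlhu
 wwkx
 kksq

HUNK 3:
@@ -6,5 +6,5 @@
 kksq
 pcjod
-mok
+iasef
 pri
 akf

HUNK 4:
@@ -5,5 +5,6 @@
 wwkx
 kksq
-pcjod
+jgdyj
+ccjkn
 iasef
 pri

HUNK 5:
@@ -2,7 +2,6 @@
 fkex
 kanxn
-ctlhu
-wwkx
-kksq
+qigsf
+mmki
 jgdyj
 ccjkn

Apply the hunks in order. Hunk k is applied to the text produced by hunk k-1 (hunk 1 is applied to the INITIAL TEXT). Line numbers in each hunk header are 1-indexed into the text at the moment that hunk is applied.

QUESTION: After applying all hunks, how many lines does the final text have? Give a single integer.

Answer: 10

Derivation:
Hunk 1: at line 1 remove [npfb,pgrr] add [zbymc,dkbrm,wwkx] -> 10 lines: muzw fkex zbymc dkbrm wwkx kksq pcjod mok pri akf
Hunk 2: at line 1 remove [zbymc,dkbrm] add [kanxn,ctlhu] -> 10 lines: muzw fkex kanxn ctlhu wwkx kksq pcjod mok pri akf
Hunk 3: at line 6 remove [mok] add [iasef] -> 10 lines: muzw fkex kanxn ctlhu wwkx kksq pcjod iasef pri akf
Hunk 4: at line 5 remove [pcjod] add [jgdyj,ccjkn] -> 11 lines: muzw fkex kanxn ctlhu wwkx kksq jgdyj ccjkn iasef pri akf
Hunk 5: at line 2 remove [ctlhu,wwkx,kksq] add [qigsf,mmki] -> 10 lines: muzw fkex kanxn qigsf mmki jgdyj ccjkn iasef pri akf
Final line count: 10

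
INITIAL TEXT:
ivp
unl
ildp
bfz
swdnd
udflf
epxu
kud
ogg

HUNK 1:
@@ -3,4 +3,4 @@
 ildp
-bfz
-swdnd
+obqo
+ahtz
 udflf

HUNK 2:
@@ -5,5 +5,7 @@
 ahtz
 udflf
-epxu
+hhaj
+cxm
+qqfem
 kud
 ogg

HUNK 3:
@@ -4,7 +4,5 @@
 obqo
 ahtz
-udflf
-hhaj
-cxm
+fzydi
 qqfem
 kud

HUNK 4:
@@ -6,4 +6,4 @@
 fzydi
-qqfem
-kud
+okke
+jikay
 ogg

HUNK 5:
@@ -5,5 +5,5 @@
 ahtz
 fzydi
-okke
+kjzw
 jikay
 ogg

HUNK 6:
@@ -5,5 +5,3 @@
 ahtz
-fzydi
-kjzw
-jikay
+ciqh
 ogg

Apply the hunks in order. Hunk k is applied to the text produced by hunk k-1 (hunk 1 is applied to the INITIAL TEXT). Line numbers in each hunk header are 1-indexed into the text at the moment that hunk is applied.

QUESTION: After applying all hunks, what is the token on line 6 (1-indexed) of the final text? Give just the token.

Answer: ciqh

Derivation:
Hunk 1: at line 3 remove [bfz,swdnd] add [obqo,ahtz] -> 9 lines: ivp unl ildp obqo ahtz udflf epxu kud ogg
Hunk 2: at line 5 remove [epxu] add [hhaj,cxm,qqfem] -> 11 lines: ivp unl ildp obqo ahtz udflf hhaj cxm qqfem kud ogg
Hunk 3: at line 4 remove [udflf,hhaj,cxm] add [fzydi] -> 9 lines: ivp unl ildp obqo ahtz fzydi qqfem kud ogg
Hunk 4: at line 6 remove [qqfem,kud] add [okke,jikay] -> 9 lines: ivp unl ildp obqo ahtz fzydi okke jikay ogg
Hunk 5: at line 5 remove [okke] add [kjzw] -> 9 lines: ivp unl ildp obqo ahtz fzydi kjzw jikay ogg
Hunk 6: at line 5 remove [fzydi,kjzw,jikay] add [ciqh] -> 7 lines: ivp unl ildp obqo ahtz ciqh ogg
Final line 6: ciqh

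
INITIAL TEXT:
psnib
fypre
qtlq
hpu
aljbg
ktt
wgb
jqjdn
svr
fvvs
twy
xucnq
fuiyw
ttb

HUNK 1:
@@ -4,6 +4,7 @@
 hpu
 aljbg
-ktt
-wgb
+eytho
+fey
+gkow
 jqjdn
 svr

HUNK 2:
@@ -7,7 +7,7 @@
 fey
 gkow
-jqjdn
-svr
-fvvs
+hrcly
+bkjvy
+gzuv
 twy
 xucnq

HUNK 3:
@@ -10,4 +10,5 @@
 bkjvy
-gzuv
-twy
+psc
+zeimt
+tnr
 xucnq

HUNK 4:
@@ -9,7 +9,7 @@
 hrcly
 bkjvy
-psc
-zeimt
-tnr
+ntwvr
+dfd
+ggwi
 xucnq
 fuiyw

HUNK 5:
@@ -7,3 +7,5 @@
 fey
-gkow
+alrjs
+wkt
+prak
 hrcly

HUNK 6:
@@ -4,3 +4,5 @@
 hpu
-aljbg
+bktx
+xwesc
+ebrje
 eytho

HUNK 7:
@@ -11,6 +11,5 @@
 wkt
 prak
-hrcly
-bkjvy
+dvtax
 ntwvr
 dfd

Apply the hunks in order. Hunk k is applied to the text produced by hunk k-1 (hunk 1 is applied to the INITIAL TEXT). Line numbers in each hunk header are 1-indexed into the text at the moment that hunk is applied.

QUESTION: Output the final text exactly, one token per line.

Hunk 1: at line 4 remove [ktt,wgb] add [eytho,fey,gkow] -> 15 lines: psnib fypre qtlq hpu aljbg eytho fey gkow jqjdn svr fvvs twy xucnq fuiyw ttb
Hunk 2: at line 7 remove [jqjdn,svr,fvvs] add [hrcly,bkjvy,gzuv] -> 15 lines: psnib fypre qtlq hpu aljbg eytho fey gkow hrcly bkjvy gzuv twy xucnq fuiyw ttb
Hunk 3: at line 10 remove [gzuv,twy] add [psc,zeimt,tnr] -> 16 lines: psnib fypre qtlq hpu aljbg eytho fey gkow hrcly bkjvy psc zeimt tnr xucnq fuiyw ttb
Hunk 4: at line 9 remove [psc,zeimt,tnr] add [ntwvr,dfd,ggwi] -> 16 lines: psnib fypre qtlq hpu aljbg eytho fey gkow hrcly bkjvy ntwvr dfd ggwi xucnq fuiyw ttb
Hunk 5: at line 7 remove [gkow] add [alrjs,wkt,prak] -> 18 lines: psnib fypre qtlq hpu aljbg eytho fey alrjs wkt prak hrcly bkjvy ntwvr dfd ggwi xucnq fuiyw ttb
Hunk 6: at line 4 remove [aljbg] add [bktx,xwesc,ebrje] -> 20 lines: psnib fypre qtlq hpu bktx xwesc ebrje eytho fey alrjs wkt prak hrcly bkjvy ntwvr dfd ggwi xucnq fuiyw ttb
Hunk 7: at line 11 remove [hrcly,bkjvy] add [dvtax] -> 19 lines: psnib fypre qtlq hpu bktx xwesc ebrje eytho fey alrjs wkt prak dvtax ntwvr dfd ggwi xucnq fuiyw ttb

Answer: psnib
fypre
qtlq
hpu
bktx
xwesc
ebrje
eytho
fey
alrjs
wkt
prak
dvtax
ntwvr
dfd
ggwi
xucnq
fuiyw
ttb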